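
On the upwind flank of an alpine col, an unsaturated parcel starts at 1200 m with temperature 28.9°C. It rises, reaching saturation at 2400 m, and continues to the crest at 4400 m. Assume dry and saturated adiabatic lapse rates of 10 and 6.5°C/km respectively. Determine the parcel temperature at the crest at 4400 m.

3.9°C

1200–2400 m, dry: Δz = 1.2 km ⇒ ΔT = -12°C; T = 16.9°C
2400–4400 m, saturated: Δz = 2 km ⇒ ΔT = -13°C; T = 3.9°C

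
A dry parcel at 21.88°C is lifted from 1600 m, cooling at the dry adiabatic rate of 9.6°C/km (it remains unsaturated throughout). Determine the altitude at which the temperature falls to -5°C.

Height above start = (21.88 − (-5)) / 9.6 = 2.8 km
Altitude = 1600 m + 2800 m = 4400 m

4400 m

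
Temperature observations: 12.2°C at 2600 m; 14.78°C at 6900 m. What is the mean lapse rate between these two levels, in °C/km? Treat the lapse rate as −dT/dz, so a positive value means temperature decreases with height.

Γ = −ΔT/Δz = (12.2 − 14.78) / (6900 − 2600) m
  = -2.58°C / 4.3 km = -0.6°C/km

-0.6°C/km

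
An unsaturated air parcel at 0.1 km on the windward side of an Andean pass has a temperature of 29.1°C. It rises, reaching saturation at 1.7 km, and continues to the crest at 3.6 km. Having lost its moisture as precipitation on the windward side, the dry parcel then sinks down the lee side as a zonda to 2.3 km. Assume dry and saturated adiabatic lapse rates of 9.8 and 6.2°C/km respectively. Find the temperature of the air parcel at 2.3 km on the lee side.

14.38°C

Dry to 1700 m: -9.8 × 1.6 km = -15.68°C, so T = 13.42°C.
Saturated to 3600 m: -6.2 × 1.9 km = -11.78°C, so T = 1.64°C.
Dry descent to 2300 m: +9.8 × 1.3 km = +12.74°C, so T = 14.38°C.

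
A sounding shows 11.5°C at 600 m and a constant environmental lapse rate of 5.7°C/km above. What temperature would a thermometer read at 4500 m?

Environmental to 4500 m: -5.7 × 3.9 km = -22.23°C, so T = -10.73°C.

-10.73°C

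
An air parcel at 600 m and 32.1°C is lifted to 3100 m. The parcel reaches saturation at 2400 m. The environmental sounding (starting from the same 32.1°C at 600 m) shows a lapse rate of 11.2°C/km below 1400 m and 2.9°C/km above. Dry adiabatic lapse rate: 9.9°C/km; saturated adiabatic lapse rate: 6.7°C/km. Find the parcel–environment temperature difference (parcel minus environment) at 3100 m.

Parcel:
  Dry to 2400 m: -9.9 × 1.8 km = -17.82°C, so T = 14.28°C.
  Saturated to 3100 m: -6.7 × 0.7 km = -4.69°C, so T = 9.59°C.
Environment:
  Environment, lower layer to 1400 m: -11.2 × 0.8 km = -8.96°C, so T = 23.14°C.
  Environment, upper layer to 3100 m: -2.9 × 1.7 km = -4.93°C, so T = 18.21°C.
T_parcel − T_env = 9.59 − 18.21 = -8.62°C

-8.62°C (parcel cooler than environment)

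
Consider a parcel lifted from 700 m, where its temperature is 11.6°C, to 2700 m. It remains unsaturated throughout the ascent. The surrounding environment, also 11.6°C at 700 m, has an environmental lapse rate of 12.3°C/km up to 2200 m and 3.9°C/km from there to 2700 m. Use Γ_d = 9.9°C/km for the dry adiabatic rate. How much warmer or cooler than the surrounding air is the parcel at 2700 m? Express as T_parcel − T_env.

Parcel:
  Dry to 2700 m: -9.9 × 2 km = -19.8°C, so T = -8.2°C.
Environment:
  Environment, lower layer to 2200 m: -12.3 × 1.5 km = -18.45°C, so T = -6.85°C.
  Environment, upper layer to 2700 m: -3.9 × 0.5 km = -1.95°C, so T = -8.8°C.
T_parcel − T_env = -8.2 − (-8.8) = +0.6°C

+0.6°C (parcel warmer than environment)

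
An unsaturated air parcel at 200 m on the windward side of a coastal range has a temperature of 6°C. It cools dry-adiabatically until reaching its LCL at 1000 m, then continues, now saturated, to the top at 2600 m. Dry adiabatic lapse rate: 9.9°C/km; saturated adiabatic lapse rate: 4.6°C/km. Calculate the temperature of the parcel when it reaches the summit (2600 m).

From 200 m to 1000 m (dry): cools by 9.9 × 0.8 = 7.92°C, giving -1.92°C.
From 1000 m to 2600 m (saturated): cools by 4.6 × 1.6 = 7.36°C, giving -9.28°C.

-9.28°C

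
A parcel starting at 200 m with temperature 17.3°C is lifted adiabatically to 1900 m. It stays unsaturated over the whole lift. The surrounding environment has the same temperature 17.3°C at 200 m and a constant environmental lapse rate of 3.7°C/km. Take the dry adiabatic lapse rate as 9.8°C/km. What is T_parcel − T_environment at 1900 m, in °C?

Parcel:
  From 200 m to 1900 m (dry): cools by 9.8 × 1.7 = 16.66°C, giving 0.64°C.
Environment:
  From 200 m to 1900 m (environment): cools by 3.7 × 1.7 = 6.29°C, giving 11.01°C.
T_parcel − T_env = 0.64 − 11.01 = -10.37°C

-10.37°C (parcel cooler than environment)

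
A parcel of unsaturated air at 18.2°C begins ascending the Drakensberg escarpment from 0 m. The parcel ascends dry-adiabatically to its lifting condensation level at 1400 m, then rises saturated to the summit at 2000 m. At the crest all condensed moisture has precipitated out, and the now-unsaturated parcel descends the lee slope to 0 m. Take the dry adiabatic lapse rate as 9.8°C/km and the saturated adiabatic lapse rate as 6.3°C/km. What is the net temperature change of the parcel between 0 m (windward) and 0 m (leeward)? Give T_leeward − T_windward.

+2.1°C

0 → 1400 m (dry, 9.8°C/km): ΔT = -9.8 × 1.4 = -13.72°C → T = 4.48°C
1400 → 2000 m (saturated, 6.3°C/km): ΔT = -6.3 × 0.6 = -3.78°C → T = 0.7°C
2000 → 0 m (dry descent, 9.8°C/km): ΔT = +9.8 × 2 = +19.6°C → T = 20.3°C
Net change vs windward start: 20.3 − 18.2 = +2.1°C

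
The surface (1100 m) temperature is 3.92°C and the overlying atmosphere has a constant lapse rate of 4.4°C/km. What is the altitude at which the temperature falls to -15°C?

5400 m

Height above start = (3.92 − (-15)) / 4.4 = 4.3 km
Altitude = 1100 m + 4300 m = 5400 m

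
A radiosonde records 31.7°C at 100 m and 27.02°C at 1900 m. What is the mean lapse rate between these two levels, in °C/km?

Γ = −ΔT/Δz = (31.7 − 27.02) / (1900 − 100) m
  = 4.68°C / 1.8 km = 2.6°C/km

2.6°C/km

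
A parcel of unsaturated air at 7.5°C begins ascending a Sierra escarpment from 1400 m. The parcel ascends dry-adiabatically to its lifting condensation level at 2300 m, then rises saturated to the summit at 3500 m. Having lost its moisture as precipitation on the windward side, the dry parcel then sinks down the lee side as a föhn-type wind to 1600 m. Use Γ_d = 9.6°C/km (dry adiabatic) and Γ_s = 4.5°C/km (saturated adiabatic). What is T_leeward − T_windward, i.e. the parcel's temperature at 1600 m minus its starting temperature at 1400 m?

+4.2°C

1400–2300 m, dry: Δz = 0.9 km ⇒ ΔT = -8.64°C; T = -1.14°C
2300–3500 m, saturated: Δz = 1.2 km ⇒ ΔT = -5.4°C; T = -6.54°C
3500–1600 m, dry descent: Δz = 1.9 km ⇒ ΔT = +18.24°C; T = 11.7°C
Net change vs windward start: 11.7 − 7.5 = +4.2°C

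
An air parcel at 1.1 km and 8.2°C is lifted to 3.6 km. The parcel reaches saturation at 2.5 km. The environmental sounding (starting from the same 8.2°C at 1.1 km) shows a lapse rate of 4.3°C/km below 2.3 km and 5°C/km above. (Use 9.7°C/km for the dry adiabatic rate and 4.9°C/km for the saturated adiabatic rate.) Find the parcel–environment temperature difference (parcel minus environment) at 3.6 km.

-7.31°C (parcel cooler than environment)

Parcel:
  From 1100 m to 2500 m (dry): cools by 9.7 × 1.4 = 13.58°C, giving -5.38°C.
  From 2500 m to 3600 m (saturated): cools by 4.9 × 1.1 = 5.39°C, giving -10.77°C.
Environment:
  From 1100 m to 2300 m (environment, lower layer): cools by 4.3 × 1.2 = 5.16°C, giving 3.04°C.
  From 2300 m to 3600 m (environment, upper layer): cools by 5 × 1.3 = 6.5°C, giving -3.46°C.
T_parcel − T_env = -10.77 − (-3.46) = -7.31°C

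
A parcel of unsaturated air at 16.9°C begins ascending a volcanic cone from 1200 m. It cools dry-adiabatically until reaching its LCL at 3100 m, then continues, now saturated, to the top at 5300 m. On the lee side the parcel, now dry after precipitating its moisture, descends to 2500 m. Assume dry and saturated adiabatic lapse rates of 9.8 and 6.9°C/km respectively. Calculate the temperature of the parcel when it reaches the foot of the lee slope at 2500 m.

1200 → 3100 m (dry, 9.8°C/km): ΔT = -9.8 × 1.9 = -18.62°C → T = -1.72°C
3100 → 5300 m (saturated, 6.9°C/km): ΔT = -6.9 × 2.2 = -15.18°C → T = -16.9°C
5300 → 2500 m (dry descent, 9.8°C/km): ΔT = +9.8 × 2.8 = +27.44°C → T = 10.54°C

10.54°C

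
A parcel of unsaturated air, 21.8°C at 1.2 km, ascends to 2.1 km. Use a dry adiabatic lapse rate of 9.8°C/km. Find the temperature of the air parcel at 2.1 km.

1200–2100 m, dry adiabatic: Δz = 0.9 km ⇒ ΔT = -8.82°C; T = 12.98°C

12.98°C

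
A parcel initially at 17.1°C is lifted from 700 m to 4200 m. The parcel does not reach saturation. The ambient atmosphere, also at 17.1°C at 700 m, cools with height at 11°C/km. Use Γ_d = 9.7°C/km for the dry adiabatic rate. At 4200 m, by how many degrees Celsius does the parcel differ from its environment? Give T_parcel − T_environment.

Parcel:
  700–4200 m, dry: Δz = 3.5 km ⇒ ΔT = -33.95°C; T = -16.85°C
Environment:
  700–4200 m, environment: Δz = 3.5 km ⇒ ΔT = -38.5°C; T = -21.4°C
T_parcel − T_env = -16.85 − (-21.4) = +4.55°C

+4.55°C (parcel warmer than environment)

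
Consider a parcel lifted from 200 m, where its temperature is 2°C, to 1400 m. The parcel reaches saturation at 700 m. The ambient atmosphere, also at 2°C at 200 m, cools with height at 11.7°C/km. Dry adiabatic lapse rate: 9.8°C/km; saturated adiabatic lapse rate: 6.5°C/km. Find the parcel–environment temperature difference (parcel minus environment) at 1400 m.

Parcel:
  From 200 m to 700 m (dry): cools by 9.8 × 0.5 = 4.9°C, giving -2.9°C.
  From 700 m to 1400 m (saturated): cools by 6.5 × 0.7 = 4.55°C, giving -7.45°C.
Environment:
  From 200 m to 1400 m (environment): cools by 11.7 × 1.2 = 14.04°C, giving -12.04°C.
T_parcel − T_env = -7.45 − (-12.04) = +4.59°C

+4.59°C (parcel warmer than environment)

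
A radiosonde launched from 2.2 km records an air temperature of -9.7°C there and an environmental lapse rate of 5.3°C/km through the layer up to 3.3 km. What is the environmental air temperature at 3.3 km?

-15.53°C

2200–3300 m, environmental: Δz = 1.1 km ⇒ ΔT = -5.83°C; T = -15.53°C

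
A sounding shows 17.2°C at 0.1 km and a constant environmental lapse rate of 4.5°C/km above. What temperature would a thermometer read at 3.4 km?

100 → 3400 m (environmental, 4.5°C/km): ΔT = -4.5 × 3.3 = -14.85°C → T = 2.35°C

2.35°C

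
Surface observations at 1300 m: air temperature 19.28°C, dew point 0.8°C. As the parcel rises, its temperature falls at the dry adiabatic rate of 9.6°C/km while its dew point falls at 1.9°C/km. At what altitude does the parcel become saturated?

T and T_d converge at 9.6 − 1.9 = 7.7°C per km
Height above start = (19.28 − 0.8) / 7.7 = 2.4 km
LCL altitude = 1300 m + 2400 m = 3700 m

3700 m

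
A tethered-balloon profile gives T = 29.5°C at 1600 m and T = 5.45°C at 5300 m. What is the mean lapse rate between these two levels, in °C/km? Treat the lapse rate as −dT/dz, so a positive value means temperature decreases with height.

6.5°C/km

Γ = −ΔT/Δz = (29.5 − 5.45) / (5300 − 1600) m
  = 24.05°C / 3.7 km = 6.5°C/km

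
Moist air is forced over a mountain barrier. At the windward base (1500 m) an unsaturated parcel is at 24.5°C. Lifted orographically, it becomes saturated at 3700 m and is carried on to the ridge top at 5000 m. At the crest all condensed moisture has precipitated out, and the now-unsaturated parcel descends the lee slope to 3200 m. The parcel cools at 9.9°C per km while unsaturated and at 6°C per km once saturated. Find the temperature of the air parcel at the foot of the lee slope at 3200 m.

1500 → 3700 m (dry, 9.9°C/km): ΔT = -9.9 × 2.2 = -21.78°C → T = 2.72°C
3700 → 5000 m (saturated, 6°C/km): ΔT = -6 × 1.3 = -7.8°C → T = -5.08°C
5000 → 3200 m (dry descent, 9.9°C/km): ΔT = +9.9 × 1.8 = +17.82°C → T = 12.74°C

12.74°C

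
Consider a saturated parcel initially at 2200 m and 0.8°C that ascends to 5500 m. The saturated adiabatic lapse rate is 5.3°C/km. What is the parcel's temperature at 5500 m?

2200 → 5500 m (saturated adiabatic, 5.3°C/km): ΔT = -5.3 × 3.3 = -17.49°C → T = -16.69°C

-16.69°C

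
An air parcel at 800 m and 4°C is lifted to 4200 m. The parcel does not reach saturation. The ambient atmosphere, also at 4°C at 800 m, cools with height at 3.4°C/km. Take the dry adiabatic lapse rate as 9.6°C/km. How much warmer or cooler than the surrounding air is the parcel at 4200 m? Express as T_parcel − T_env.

-21.08°C (parcel cooler than environment)

Parcel:
  Dry to 4200 m: -9.6 × 3.4 km = -32.64°C, so T = -28.64°C.
Environment:
  Environment to 4200 m: -3.4 × 3.4 km = -11.56°C, so T = -7.56°C.
T_parcel − T_env = -28.64 − (-7.56) = -21.08°C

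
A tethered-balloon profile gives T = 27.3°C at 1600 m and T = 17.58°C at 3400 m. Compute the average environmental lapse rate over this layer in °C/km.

5.4°C/km

Γ = −ΔT/Δz = (27.3 − 17.58) / (3400 − 1600) m
  = 9.72°C / 1.8 km = 5.4°C/km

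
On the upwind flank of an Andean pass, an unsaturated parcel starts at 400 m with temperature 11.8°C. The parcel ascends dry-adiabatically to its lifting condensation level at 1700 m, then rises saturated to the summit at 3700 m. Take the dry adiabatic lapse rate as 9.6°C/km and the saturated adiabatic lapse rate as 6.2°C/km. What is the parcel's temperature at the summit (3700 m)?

400–1700 m, dry: Δz = 1.3 km ⇒ ΔT = -12.48°C; T = -0.68°C
1700–3700 m, saturated: Δz = 2 km ⇒ ΔT = -12.4°C; T = -13.08°C

-13.08°C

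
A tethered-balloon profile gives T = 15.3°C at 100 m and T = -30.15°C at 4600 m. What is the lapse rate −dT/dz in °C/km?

10.1°C/km

Γ = −ΔT/Δz = (15.3 − (-30.15)) / (4600 − 100) m
  = 45.45°C / 4.5 km = 10.1°C/km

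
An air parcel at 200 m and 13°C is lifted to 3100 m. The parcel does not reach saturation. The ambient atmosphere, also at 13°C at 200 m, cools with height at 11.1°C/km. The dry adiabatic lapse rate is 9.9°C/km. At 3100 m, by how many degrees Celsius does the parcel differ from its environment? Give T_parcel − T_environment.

Parcel:
  200–3100 m, dry: Δz = 2.9 km ⇒ ΔT = -28.71°C; T = -15.71°C
Environment:
  200–3100 m, environment: Δz = 2.9 km ⇒ ΔT = -32.19°C; T = -19.19°C
T_parcel − T_env = -15.71 − (-19.19) = +3.48°C

+3.48°C (parcel warmer than environment)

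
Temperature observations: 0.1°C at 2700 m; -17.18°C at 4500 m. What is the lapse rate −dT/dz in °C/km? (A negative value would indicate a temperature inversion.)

Γ = −ΔT/Δz = (0.1 − (-17.18)) / (4500 − 2700) m
  = 17.28°C / 1.8 km = 9.6°C/km

9.6°C/km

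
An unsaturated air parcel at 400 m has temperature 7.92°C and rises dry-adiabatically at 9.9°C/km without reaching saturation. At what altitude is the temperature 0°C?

Height above start = (7.92 − 0) / 9.9 = 0.8 km
Altitude = 400 m + 800 m = 1200 m

1200 m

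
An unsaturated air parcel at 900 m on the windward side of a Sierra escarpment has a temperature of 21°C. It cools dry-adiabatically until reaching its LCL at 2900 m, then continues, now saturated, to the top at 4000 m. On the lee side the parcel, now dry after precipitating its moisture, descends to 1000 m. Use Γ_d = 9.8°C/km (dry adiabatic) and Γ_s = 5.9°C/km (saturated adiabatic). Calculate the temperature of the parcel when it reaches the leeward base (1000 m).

900–2900 m, dry: Δz = 2 km ⇒ ΔT = -19.6°C; T = 1.4°C
2900–4000 m, saturated: Δz = 1.1 km ⇒ ΔT = -6.49°C; T = -5.09°C
4000–1000 m, dry descent: Δz = 3 km ⇒ ΔT = +29.4°C; T = 24.31°C

24.31°C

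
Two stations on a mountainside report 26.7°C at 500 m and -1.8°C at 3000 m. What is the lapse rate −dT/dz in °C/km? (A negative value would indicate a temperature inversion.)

11.4°C/km

Γ = −ΔT/Δz = (26.7 − (-1.8)) / (3000 − 500) m
  = 28.5°C / 2.5 km = 11.4°C/km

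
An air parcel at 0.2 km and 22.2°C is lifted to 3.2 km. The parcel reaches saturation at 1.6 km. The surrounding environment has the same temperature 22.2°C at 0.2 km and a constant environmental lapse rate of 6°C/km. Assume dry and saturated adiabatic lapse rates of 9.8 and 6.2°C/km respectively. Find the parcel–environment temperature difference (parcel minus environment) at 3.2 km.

-5.64°C (parcel cooler than environment)

Parcel:
  Dry to 1600 m: -9.8 × 1.4 km = -13.72°C, so T = 8.48°C.
  Saturated to 3200 m: -6.2 × 1.6 km = -9.92°C, so T = -1.44°C.
Environment:
  Environment to 3200 m: -6 × 3 km = -18°C, so T = 4.2°C.
T_parcel − T_env = -1.44 − 4.2 = -5.64°C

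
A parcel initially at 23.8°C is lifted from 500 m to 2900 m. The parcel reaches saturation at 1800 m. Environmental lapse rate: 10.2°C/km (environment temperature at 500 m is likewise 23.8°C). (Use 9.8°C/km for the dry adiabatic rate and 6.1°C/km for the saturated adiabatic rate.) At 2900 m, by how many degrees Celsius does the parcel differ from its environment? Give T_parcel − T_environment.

+5.03°C (parcel warmer than environment)

Parcel:
  From 500 m to 1800 m (dry): cools by 9.8 × 1.3 = 12.74°C, giving 11.06°C.
  From 1800 m to 2900 m (saturated): cools by 6.1 × 1.1 = 6.71°C, giving 4.35°C.
Environment:
  From 500 m to 2900 m (environment): cools by 10.2 × 2.4 = 24.48°C, giving -0.68°C.
T_parcel − T_env = 4.35 − (-0.68) = +5.03°C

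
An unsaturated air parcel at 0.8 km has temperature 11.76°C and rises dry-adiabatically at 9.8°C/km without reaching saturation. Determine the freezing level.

2 km

Height above start = (11.76 − 0) / 9.8 = 1.2 km
Altitude = 800 m + 1200 m = 2000 m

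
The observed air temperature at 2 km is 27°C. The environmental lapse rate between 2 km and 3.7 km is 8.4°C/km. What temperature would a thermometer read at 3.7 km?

12.72°C

2000–3700 m, environmental: Δz = 1.7 km ⇒ ΔT = -14.28°C; T = 12.72°C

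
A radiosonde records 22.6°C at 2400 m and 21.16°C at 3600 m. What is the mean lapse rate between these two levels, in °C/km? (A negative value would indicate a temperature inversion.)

Γ = −ΔT/Δz = (22.6 − 21.16) / (3600 − 2400) m
  = 1.44°C / 1.2 km = 1.2°C/km

1.2°C/km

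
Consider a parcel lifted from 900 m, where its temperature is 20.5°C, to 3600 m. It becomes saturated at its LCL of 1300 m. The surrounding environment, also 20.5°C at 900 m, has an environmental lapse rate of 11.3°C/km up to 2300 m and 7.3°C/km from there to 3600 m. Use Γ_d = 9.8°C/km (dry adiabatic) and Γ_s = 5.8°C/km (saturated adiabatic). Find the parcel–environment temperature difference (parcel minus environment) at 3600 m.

Parcel:
  From 900 m to 1300 m (dry): cools by 9.8 × 0.4 = 3.92°C, giving 16.58°C.
  From 1300 m to 3600 m (saturated): cools by 5.8 × 2.3 = 13.34°C, giving 3.24°C.
Environment:
  From 900 m to 2300 m (environment, lower layer): cools by 11.3 × 1.4 = 15.82°C, giving 4.68°C.
  From 2300 m to 3600 m (environment, upper layer): cools by 7.3 × 1.3 = 9.49°C, giving -4.81°C.
T_parcel − T_env = 3.24 − (-4.81) = +8.05°C

+8.05°C (parcel warmer than environment)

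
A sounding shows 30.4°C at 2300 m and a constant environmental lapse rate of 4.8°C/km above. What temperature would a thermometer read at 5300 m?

16°C

2300–5300 m, environmental: Δz = 3 km ⇒ ΔT = -14.4°C; T = 16°C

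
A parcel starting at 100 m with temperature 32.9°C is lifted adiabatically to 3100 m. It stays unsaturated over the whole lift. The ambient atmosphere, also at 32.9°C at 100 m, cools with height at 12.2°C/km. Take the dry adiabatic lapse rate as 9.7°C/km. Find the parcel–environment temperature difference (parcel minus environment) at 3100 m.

+7.5°C (parcel warmer than environment)

Parcel:
  Dry to 3100 m: -9.7 × 3 km = -29.1°C, so T = 3.8°C.
Environment:
  Environment to 3100 m: -12.2 × 3 km = -36.6°C, so T = -3.7°C.
T_parcel − T_env = 3.8 − (-3.7) = +7.5°C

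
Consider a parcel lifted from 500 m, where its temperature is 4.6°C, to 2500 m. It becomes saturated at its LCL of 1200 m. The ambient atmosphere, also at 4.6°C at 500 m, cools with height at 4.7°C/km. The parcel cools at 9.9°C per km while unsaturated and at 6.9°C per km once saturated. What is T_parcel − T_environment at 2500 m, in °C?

Parcel:
  500 → 1200 m (dry, 9.9°C/km): ΔT = -9.9 × 0.7 = -6.93°C → T = -2.33°C
  1200 → 2500 m (saturated, 6.9°C/km): ΔT = -6.9 × 1.3 = -8.97°C → T = -11.3°C
Environment:
  500 → 2500 m (environment, 4.7°C/km): ΔT = -4.7 × 2 = -9.4°C → T = -4.8°C
T_parcel − T_env = -11.3 − (-4.8) = -6.5°C

-6.5°C (parcel cooler than environment)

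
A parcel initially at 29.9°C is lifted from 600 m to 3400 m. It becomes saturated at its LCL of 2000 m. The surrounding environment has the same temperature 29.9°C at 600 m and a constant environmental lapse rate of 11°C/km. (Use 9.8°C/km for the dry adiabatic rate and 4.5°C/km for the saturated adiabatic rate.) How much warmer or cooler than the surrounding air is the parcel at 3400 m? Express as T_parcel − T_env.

+10.78°C (parcel warmer than environment)

Parcel:
  600–2000 m, dry: Δz = 1.4 km ⇒ ΔT = -13.72°C; T = 16.18°C
  2000–3400 m, saturated: Δz = 1.4 km ⇒ ΔT = -6.3°C; T = 9.88°C
Environment:
  600–3400 m, environment: Δz = 2.8 km ⇒ ΔT = -30.8°C; T = -0.9°C
T_parcel − T_env = 9.88 − (-0.9) = +10.78°C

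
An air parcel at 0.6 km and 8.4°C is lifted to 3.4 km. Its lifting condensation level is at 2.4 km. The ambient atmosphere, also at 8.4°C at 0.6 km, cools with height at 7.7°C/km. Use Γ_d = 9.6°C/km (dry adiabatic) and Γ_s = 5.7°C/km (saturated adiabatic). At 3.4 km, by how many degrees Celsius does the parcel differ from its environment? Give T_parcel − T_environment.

Parcel:
  600–2400 m, dry: Δz = 1.8 km ⇒ ΔT = -17.28°C; T = -8.88°C
  2400–3400 m, saturated: Δz = 1 km ⇒ ΔT = -5.7°C; T = -14.58°C
Environment:
  600–3400 m, environment: Δz = 2.8 km ⇒ ΔT = -21.56°C; T = -13.16°C
T_parcel − T_env = -14.58 − (-13.16) = -1.42°C

-1.42°C (parcel cooler than environment)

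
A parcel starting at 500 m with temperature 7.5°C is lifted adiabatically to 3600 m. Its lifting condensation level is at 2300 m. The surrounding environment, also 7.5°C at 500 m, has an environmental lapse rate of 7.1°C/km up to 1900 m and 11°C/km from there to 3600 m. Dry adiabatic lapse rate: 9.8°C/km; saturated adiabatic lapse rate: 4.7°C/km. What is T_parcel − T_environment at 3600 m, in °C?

+4.89°C (parcel warmer than environment)

Parcel:
  500–2300 m, dry: Δz = 1.8 km ⇒ ΔT = -17.64°C; T = -10.14°C
  2300–3600 m, saturated: Δz = 1.3 km ⇒ ΔT = -6.11°C; T = -16.25°C
Environment:
  500–1900 m, environment, lower layer: Δz = 1.4 km ⇒ ΔT = -9.94°C; T = -2.44°C
  1900–3600 m, environment, upper layer: Δz = 1.7 km ⇒ ΔT = -18.7°C; T = -21.14°C
T_parcel − T_env = -16.25 − (-21.14) = +4.89°C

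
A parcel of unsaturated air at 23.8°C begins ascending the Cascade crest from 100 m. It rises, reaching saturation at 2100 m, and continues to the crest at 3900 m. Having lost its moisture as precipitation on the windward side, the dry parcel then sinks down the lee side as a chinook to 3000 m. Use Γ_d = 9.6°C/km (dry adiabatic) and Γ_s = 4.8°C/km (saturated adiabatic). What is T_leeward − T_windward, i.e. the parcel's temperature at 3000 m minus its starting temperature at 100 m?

-19.2°C

Dry to 2100 m: -9.6 × 2 km = -19.2°C, so T = 4.6°C.
Saturated to 3900 m: -4.8 × 1.8 km = -8.64°C, so T = -4.04°C.
Dry descent to 3000 m: +9.6 × 0.9 km = +8.64°C, so T = 4.6°C.
Net change vs windward start: 4.6 − 23.8 = -19.2°C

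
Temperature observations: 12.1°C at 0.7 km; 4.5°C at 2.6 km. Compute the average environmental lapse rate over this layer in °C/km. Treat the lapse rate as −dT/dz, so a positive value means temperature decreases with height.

Γ = −ΔT/Δz = (12.1 − 4.5) / (2600 − 700) m
  = 7.6°C / 1.9 km = 4°C/km

4°C/km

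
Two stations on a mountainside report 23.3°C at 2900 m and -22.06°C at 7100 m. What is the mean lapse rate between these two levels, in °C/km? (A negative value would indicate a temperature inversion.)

Γ = −ΔT/Δz = (23.3 − (-22.06)) / (7100 − 2900) m
  = 45.36°C / 4.2 km = 10.8°C/km

10.8°C/km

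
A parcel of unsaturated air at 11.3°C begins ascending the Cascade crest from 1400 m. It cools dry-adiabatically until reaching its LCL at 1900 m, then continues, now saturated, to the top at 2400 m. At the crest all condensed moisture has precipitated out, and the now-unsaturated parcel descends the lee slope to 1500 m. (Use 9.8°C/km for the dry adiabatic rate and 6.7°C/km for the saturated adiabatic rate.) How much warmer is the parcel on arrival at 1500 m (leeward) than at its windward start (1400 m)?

1400 → 1900 m (dry, 9.8°C/km): ΔT = -9.8 × 0.5 = -4.9°C → T = 6.4°C
1900 → 2400 m (saturated, 6.7°C/km): ΔT = -6.7 × 0.5 = -3.35°C → T = 3.05°C
2400 → 1500 m (dry descent, 9.8°C/km): ΔT = +9.8 × 0.9 = +8.82°C → T = 11.87°C
Net change vs windward start: 11.87 − 11.3 = +0.57°C

+0.57°C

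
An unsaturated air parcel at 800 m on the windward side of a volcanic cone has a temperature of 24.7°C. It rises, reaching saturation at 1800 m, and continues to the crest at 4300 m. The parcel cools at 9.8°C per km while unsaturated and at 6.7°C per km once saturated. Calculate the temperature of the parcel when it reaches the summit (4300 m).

Dry to 1800 m: -9.8 × 1 km = -9.8°C, so T = 14.9°C.
Saturated to 4300 m: -6.7 × 2.5 km = -16.75°C, so T = -1.85°C.

-1.85°C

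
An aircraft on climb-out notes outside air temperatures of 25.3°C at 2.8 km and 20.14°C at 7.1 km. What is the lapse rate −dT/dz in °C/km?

Γ = −ΔT/Δz = (25.3 − 20.14) / (7100 − 2800) m
  = 5.16°C / 4.3 km = 1.2°C/km

1.2°C/km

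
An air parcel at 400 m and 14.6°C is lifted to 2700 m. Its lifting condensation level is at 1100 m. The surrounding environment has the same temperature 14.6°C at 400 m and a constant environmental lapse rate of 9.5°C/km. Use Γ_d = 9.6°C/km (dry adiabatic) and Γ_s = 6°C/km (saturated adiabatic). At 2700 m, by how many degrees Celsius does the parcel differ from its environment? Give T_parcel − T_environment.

+5.53°C (parcel warmer than environment)

Parcel:
  Dry to 1100 m: -9.6 × 0.7 km = -6.72°C, so T = 7.88°C.
  Saturated to 2700 m: -6 × 1.6 km = -9.6°C, so T = -1.72°C.
Environment:
  Environment to 2700 m: -9.5 × 2.3 km = -21.85°C, so T = -7.25°C.
T_parcel − T_env = -1.72 − (-7.25) = +5.53°C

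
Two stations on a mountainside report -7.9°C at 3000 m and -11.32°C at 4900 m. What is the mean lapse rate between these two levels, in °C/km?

Γ = −ΔT/Δz = (-7.9 − (-11.32)) / (4900 − 3000) m
  = 3.42°C / 1.9 km = 1.8°C/km

1.8°C/km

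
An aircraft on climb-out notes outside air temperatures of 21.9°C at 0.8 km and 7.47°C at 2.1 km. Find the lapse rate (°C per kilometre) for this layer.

11.1°C/km

Γ = −ΔT/Δz = (21.9 − 7.47) / (2100 − 800) m
  = 14.43°C / 1.3 km = 11.1°C/km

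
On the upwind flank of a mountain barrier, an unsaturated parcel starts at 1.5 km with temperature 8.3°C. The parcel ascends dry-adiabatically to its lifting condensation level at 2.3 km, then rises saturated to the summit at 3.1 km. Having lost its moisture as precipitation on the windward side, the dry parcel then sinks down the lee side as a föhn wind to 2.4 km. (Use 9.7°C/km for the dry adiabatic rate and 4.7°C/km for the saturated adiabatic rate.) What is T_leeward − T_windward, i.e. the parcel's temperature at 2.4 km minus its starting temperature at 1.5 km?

1500–2300 m, dry: Δz = 0.8 km ⇒ ΔT = -7.76°C; T = 0.54°C
2300–3100 m, saturated: Δz = 0.8 km ⇒ ΔT = -3.76°C; T = -3.22°C
3100–2400 m, dry descent: Δz = 0.7 km ⇒ ΔT = +6.79°C; T = 3.57°C
Net change vs windward start: 3.57 − 8.3 = -4.73°C

-4.73°C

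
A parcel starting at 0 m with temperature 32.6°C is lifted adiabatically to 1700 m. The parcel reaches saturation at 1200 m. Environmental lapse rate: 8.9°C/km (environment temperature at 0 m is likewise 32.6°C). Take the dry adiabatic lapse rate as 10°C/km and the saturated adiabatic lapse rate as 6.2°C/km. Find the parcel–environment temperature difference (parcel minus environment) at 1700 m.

Parcel:
  0–1200 m, dry: Δz = 1.2 km ⇒ ΔT = -12°C; T = 20.6°C
  1200–1700 m, saturated: Δz = 0.5 km ⇒ ΔT = -3.1°C; T = 17.5°C
Environment:
  0–1700 m, environment: Δz = 1.7 km ⇒ ΔT = -15.13°C; T = 17.47°C
T_parcel − T_env = 17.5 − 17.47 = +0.03°C

+0.03°C (parcel warmer than environment)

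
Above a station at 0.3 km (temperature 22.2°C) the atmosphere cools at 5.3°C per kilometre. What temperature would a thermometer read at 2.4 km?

11.07°C

Environmental to 2400 m: -5.3 × 2.1 km = -11.13°C, so T = 11.07°C.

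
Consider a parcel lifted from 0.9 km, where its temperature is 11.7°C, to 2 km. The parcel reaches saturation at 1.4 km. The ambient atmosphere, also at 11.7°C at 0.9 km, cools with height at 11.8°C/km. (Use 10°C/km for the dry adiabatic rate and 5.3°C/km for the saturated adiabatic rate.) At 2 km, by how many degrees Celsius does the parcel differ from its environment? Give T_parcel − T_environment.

Parcel:
  Dry to 1400 m: -10 × 0.5 km = -5°C, so T = 6.7°C.
  Saturated to 2000 m: -5.3 × 0.6 km = -3.18°C, so T = 3.52°C.
Environment:
  Environment to 2000 m: -11.8 × 1.1 km = -12.98°C, so T = -1.28°C.
T_parcel − T_env = 3.52 − (-1.28) = +4.8°C

+4.8°C (parcel warmer than environment)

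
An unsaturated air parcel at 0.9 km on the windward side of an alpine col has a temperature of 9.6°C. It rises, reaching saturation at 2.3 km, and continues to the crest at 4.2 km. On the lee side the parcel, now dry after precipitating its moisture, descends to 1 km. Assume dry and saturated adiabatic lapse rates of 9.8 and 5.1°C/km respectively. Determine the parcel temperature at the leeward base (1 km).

17.55°C

900–2300 m, dry: Δz = 1.4 km ⇒ ΔT = -13.72°C; T = -4.12°C
2300–4200 m, saturated: Δz = 1.9 km ⇒ ΔT = -9.69°C; T = -13.81°C
4200–1000 m, dry descent: Δz = 3.2 km ⇒ ΔT = +31.36°C; T = 17.55°C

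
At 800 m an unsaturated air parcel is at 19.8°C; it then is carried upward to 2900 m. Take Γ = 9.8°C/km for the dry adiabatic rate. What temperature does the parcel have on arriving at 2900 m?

800 → 2900 m (dry adiabatic, 9.8°C/km): ΔT = -9.8 × 2.1 = -20.58°C → T = -0.78°C

-0.78°C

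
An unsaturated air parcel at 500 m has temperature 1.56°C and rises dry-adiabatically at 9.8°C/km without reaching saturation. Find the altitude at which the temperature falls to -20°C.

Height above start = (1.56 − (-20)) / 9.8 = 2.2 km
Altitude = 500 m + 2200 m = 2700 m

2700 m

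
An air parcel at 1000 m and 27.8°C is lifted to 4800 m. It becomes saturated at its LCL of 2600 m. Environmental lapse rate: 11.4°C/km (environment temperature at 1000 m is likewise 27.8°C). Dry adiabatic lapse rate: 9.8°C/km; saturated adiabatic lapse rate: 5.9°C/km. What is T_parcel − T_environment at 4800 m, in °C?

+14.66°C (parcel warmer than environment)

Parcel:
  From 1000 m to 2600 m (dry): cools by 9.8 × 1.6 = 15.68°C, giving 12.12°C.
  From 2600 m to 4800 m (saturated): cools by 5.9 × 2.2 = 12.98°C, giving -0.86°C.
Environment:
  From 1000 m to 4800 m (environment): cools by 11.4 × 3.8 = 43.32°C, giving -15.52°C.
T_parcel − T_env = -0.86 − (-15.52) = +14.66°C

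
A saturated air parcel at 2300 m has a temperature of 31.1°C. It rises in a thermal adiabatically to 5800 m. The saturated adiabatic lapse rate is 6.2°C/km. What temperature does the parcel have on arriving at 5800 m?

Saturated adiabatic to 5800 m: -6.2 × 3.5 km = -21.7°C, so T = 9.4°C.

9.4°C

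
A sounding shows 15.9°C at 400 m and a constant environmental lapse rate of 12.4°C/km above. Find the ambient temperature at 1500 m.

2.26°C

From 400 m to 1500 m (environmental): cools by 12.4 × 1.1 = 13.64°C, giving 2.26°C.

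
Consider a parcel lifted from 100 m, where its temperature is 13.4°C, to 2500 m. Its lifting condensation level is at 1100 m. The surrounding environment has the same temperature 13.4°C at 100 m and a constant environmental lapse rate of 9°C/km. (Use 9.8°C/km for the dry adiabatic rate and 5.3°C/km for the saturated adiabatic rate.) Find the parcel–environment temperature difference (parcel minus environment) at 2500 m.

+4.38°C (parcel warmer than environment)

Parcel:
  100–1100 m, dry: Δz = 1 km ⇒ ΔT = -9.8°C; T = 3.6°C
  1100–2500 m, saturated: Δz = 1.4 km ⇒ ΔT = -7.42°C; T = -3.82°C
Environment:
  100–2500 m, environment: Δz = 2.4 km ⇒ ΔT = -21.6°C; T = -8.2°C
T_parcel − T_env = -3.82 − (-8.2) = +4.38°C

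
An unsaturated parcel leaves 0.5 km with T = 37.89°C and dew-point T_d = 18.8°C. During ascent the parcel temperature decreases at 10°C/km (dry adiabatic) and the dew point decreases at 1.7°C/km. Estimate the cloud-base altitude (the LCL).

T and T_d converge at 10 − 1.7 = 8.3°C per km
Height above start = (37.89 − 18.8) / 8.3 = 2.3 km
LCL altitude = 500 m + 2300 m = 2800 m

2.8 km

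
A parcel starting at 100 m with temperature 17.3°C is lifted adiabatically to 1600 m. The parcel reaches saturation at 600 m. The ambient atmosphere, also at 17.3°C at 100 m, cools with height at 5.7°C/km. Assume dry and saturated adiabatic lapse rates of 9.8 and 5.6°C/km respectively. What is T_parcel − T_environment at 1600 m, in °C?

Parcel:
  100–600 m, dry: Δz = 0.5 km ⇒ ΔT = -4.9°C; T = 12.4°C
  600–1600 m, saturated: Δz = 1 km ⇒ ΔT = -5.6°C; T = 6.8°C
Environment:
  100–1600 m, environment: Δz = 1.5 km ⇒ ΔT = -8.55°C; T = 8.75°C
T_parcel − T_env = 6.8 − 8.75 = -1.95°C

-1.95°C (parcel cooler than environment)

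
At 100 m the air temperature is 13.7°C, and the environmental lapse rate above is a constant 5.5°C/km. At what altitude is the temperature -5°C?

Height above start = (13.7 − (-5)) / 5.5 = 3.4 km
Altitude = 100 m + 3400 m = 3500 m

3500 m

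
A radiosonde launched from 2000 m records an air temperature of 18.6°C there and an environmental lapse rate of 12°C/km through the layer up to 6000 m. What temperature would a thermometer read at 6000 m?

-29.4°C

2000 → 6000 m (environmental, 12°C/km): ΔT = -12 × 4 = -48°C → T = -29.4°C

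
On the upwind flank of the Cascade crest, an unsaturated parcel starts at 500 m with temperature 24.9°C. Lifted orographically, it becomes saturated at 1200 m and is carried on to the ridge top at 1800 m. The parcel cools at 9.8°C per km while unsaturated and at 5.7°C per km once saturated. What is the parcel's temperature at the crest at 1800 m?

14.62°C

Dry to 1200 m: -9.8 × 0.7 km = -6.86°C, so T = 18.04°C.
Saturated to 1800 m: -5.7 × 0.6 km = -3.42°C, so T = 14.62°C.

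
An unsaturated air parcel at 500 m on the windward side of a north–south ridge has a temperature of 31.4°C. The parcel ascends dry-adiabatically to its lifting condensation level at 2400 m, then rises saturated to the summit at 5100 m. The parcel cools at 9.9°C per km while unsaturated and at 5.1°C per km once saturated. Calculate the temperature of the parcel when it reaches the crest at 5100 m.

From 500 m to 2400 m (dry): cools by 9.9 × 1.9 = 18.81°C, giving 12.59°C.
From 2400 m to 5100 m (saturated): cools by 5.1 × 2.7 = 13.77°C, giving -1.18°C.

-1.18°C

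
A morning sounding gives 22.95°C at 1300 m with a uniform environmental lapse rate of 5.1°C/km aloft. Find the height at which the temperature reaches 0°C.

5800 m

Height above start = (22.95 − 0) / 5.1 = 4.5 km
Altitude = 1300 m + 4500 m = 5800 m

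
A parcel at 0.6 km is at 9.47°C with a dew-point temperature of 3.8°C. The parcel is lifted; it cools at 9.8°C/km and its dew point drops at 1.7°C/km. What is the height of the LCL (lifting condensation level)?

1.3 km

T and T_d converge at 9.8 − 1.7 = 8.1°C per km
Height above start = (9.47 − 3.8) / 8.1 = 0.7 km
LCL altitude = 600 m + 700 m = 1300 m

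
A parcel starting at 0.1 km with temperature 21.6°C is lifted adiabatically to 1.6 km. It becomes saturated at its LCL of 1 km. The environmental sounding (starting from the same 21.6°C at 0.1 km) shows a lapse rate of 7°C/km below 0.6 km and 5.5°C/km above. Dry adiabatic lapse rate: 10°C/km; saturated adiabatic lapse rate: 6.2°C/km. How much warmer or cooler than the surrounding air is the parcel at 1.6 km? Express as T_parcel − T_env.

-3.72°C (parcel cooler than environment)

Parcel:
  100 → 1000 m (dry, 10°C/km): ΔT = -10 × 0.9 = -9°C → T = 12.6°C
  1000 → 1600 m (saturated, 6.2°C/km): ΔT = -6.2 × 0.6 = -3.72°C → T = 8.88°C
Environment:
  100 → 600 m (environment, lower layer, 7°C/km): ΔT = -7 × 0.5 = -3.5°C → T = 18.1°C
  600 → 1600 m (environment, upper layer, 5.5°C/km): ΔT = -5.5 × 1 = -5.5°C → T = 12.6°C
T_parcel − T_env = 8.88 − 12.6 = -3.72°C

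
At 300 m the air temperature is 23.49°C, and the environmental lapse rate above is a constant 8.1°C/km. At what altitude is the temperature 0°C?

Height above start = (23.49 − 0) / 8.1 = 2.9 km
Altitude = 300 m + 2900 m = 3200 m

3200 m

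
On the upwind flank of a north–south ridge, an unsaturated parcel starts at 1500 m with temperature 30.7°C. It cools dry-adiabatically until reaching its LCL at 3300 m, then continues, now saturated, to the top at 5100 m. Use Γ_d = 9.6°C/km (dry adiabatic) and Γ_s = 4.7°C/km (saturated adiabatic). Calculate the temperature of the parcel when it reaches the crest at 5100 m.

4.96°C

1500 → 3300 m (dry, 9.6°C/km): ΔT = -9.6 × 1.8 = -17.28°C → T = 13.42°C
3300 → 5100 m (saturated, 4.7°C/km): ΔT = -4.7 × 1.8 = -8.46°C → T = 4.96°C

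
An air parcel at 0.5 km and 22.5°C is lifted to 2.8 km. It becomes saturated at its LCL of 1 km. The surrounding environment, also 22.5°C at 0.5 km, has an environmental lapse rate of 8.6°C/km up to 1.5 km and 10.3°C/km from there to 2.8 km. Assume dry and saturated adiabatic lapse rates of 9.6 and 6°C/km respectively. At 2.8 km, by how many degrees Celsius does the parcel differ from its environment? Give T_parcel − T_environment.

Parcel:
  500 → 1000 m (dry, 9.6°C/km): ΔT = -9.6 × 0.5 = -4.8°C → T = 17.7°C
  1000 → 2800 m (saturated, 6°C/km): ΔT = -6 × 1.8 = -10.8°C → T = 6.9°C
Environment:
  500 → 1500 m (environment, lower layer, 8.6°C/km): ΔT = -8.6 × 1 = -8.6°C → T = 13.9°C
  1500 → 2800 m (environment, upper layer, 10.3°C/km): ΔT = -10.3 × 1.3 = -13.39°C → T = 0.51°C
T_parcel − T_env = 6.9 − 0.51 = +6.39°C

+6.39°C (parcel warmer than environment)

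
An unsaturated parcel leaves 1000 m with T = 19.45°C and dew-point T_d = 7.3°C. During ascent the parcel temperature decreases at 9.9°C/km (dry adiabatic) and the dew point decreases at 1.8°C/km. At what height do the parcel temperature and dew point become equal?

T and T_d converge at 9.9 − 1.8 = 8.1°C per km
Height above start = (19.45 − 7.3) / 8.1 = 1.5 km
LCL altitude = 1000 m + 1500 m = 2500 m

2500 m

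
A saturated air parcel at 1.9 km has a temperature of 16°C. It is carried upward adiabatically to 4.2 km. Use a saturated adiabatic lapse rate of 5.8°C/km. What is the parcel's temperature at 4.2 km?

Saturated adiabatic to 4200 m: -5.8 × 2.3 km = -13.34°C, so T = 2.66°C.

2.66°C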